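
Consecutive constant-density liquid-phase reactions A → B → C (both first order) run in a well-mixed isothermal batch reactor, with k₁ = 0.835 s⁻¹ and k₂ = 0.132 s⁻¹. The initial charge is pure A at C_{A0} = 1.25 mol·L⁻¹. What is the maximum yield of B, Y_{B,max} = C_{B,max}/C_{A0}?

At the optimum, C_{B,max}/C_{A0} = (k₁/k₂)^[k₂/(k₂−k₁)].
= (0.835/0.132)^(0.132/(0.132−0.835)) = (6.326)^(-0.1878) = 0.7073.

0.707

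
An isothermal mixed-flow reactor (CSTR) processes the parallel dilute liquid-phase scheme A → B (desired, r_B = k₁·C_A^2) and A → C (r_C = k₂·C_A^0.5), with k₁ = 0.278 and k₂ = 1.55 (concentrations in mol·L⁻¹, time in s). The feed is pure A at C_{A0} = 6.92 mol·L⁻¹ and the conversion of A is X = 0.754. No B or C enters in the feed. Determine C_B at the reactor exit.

Exit C_A = C_{A0}(1−X) = 6.92×0.246 = 1.702 mol·L⁻¹.
A CSTR operates uniformly at the exit composition, giving r_B = 0.8056 and r_C = 2.022 (each k·C_A^n at C_A = 1.702).
Fraction of consumed A going to B: r_B/(r_B+r_C) = 0.2849.
C_B = 0.2849·C_{A0}·X = 0.2849×6.92×0.754 = 1.49 mol·L⁻¹.

1.49 mol·L⁻¹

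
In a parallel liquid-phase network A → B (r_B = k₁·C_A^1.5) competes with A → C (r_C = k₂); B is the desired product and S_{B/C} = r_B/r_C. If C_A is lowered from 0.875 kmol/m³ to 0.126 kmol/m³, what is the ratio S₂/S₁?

0.0546

S_{B/C} = (k₁/k₂)·C_A^1.5, so S₂/S₁ = (C_{A,2}/C_{A,1})^1.5.
= (0.126/0.875)^1.5 = (0.1440)^1.5 = 0.0546.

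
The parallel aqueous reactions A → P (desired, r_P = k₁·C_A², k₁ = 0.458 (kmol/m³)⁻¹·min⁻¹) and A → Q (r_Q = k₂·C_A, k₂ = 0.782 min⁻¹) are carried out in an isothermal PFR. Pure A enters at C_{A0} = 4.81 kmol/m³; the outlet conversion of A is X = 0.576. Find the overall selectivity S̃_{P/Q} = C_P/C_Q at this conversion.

1.93

C_A = C_{A0}(1−X) = 2.039 kmol/m³.
Along a PFR/batch, dC_Q/dC_A = −r_Q/(r_P+r_Q) = −k₂/(k₂+k₁·C_A).
Integrating from C_{A0} to C_A: C_Q = (0.782/0.458)·ln[(0.782+0.458·4.81)/(0.782+0.458·2.04)] = 1.707·ln(2.985/1.716) = 0.9452 kmol/m³.
Then C_P = (C_{A0}−C_A) − C_Q = 2.771 − 0.9452 = 1.825 kmol/m³.
S̃_{P/Q} = C_P/C_Q = 1.825/0.9452 = 1.93.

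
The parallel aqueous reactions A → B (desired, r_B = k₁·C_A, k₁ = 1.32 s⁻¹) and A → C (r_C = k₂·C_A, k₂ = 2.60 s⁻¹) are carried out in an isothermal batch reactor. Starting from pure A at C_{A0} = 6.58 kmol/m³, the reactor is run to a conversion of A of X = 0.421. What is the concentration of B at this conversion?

0.933 kmol/m³

C_A = C_{A0}(1−X) = 3.810 kmol/m³.
Both paths are first order in A, so the instantaneous fraction to B is constant: dC_B/d(−C_A) = k₁/(k₁+k₂) = 0.3367.
C_B = 0.3367·(C_{A0}−C_A) = 0.3367×2.770 = 0.933 kmol/m³.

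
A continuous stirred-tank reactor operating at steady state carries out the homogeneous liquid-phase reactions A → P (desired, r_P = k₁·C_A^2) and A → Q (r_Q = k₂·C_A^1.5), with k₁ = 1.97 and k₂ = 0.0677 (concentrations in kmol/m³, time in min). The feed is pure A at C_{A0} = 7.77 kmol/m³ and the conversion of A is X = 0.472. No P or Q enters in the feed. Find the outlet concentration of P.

3.61 kmol/m³

Exit C_A = C_{A0}(1−X) = 7.77×0.528 = 4.103 kmol/m³.
In a CSTR the entire volume is at exit conditions, so r_P = 1.97×4.103^2 = 33.16 and r_Q = 0.0677×4.103^1.5 = 0.5626.
Fraction of consumed A going to P: r_P/(r_P+r_Q) = 0.9833.
C_P = 0.9833·C_{A0}·X = 0.9833×7.77×0.472 = 3.61 kmol/m³.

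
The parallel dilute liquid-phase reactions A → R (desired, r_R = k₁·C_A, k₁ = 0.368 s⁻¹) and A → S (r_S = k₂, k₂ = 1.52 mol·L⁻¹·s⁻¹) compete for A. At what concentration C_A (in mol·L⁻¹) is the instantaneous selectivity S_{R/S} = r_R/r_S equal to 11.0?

S_{R/S} = (k₁/k₂)·C_A ⇒ C_A = S·k₂/k₁.
= 11.0×1.52/0.368 = 45.4 mol·L⁻¹.

45.4 mol·L⁻¹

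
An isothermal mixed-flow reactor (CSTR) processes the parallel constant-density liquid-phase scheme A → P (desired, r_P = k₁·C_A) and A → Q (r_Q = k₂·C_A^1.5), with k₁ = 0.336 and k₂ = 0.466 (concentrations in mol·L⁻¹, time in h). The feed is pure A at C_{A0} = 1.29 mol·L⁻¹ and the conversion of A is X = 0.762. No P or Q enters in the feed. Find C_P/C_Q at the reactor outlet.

Exit C_A = C_{A0}(1−X) = 1.29×0.238 = 0.3070 mol·L⁻¹.
In a CSTR the entire volume is at exit conditions, so r_P = 0.336×0.3070 = 0.1032 and r_Q = 0.466×0.3070^1.5 = 0.07927.
Overall selectivity = C_P/C_Q = r_Pτ/(r_Qτ) = r_P/r_Q = 1.30.

1.30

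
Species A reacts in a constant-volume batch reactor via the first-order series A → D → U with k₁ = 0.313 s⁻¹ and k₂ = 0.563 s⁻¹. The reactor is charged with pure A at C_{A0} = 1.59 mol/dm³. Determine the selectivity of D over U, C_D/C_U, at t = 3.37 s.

The intermediate concentration in a first-order A→B→C sequence is C_D = k₁C_{A0}(e^(−k₁t) − e^(−k₂t))/(k₂−k₁).
e^(−k₁t) = e^(−0.313×3.37) = e^(−1.055) = 0.3483; e^(−k₂t) = e^(−1.897) = 0.1500.
C_D = 0.313×1.59/(0.563−0.313) × (0.3483−0.1500) = 1.991×0.1983 = 0.3947 mol/dm³.
C_A = C_{A0}e^(−k₁t) = 0.5537 mol/dm³, so C_U = C_{A0}−C_A−C_D = 0.6415 mol/dm³; C_D/C_U = 0.615.

0.615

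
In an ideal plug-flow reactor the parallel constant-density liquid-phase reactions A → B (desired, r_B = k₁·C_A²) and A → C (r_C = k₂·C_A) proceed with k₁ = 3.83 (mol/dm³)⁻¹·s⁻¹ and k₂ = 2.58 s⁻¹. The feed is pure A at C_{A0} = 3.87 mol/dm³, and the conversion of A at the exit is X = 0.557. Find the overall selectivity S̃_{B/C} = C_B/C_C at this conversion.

C_A = C_{A0}(1−X) = 1.714 mol/dm³.
Along a PFR/batch, dC_C/dC_A = −r_C/(r_B+r_C) = −k₂/(k₂+k₁·C_A).
Integrating from C_{A0} to C_A: C_C = (2.58/3.83)·ln[(2.58+3.83·3.87)/(2.58+3.83·1.71)] = 0.6736·ln(17.40/9.146) = 0.4333 mol/dm³.
Then C_B = (C_{A0}−C_A) − C_C = 2.156 − 0.4333 = 1.722 mol/dm³.
S̃_{B/C} = C_B/C_C = 1.722/0.4333 = 3.97.

3.97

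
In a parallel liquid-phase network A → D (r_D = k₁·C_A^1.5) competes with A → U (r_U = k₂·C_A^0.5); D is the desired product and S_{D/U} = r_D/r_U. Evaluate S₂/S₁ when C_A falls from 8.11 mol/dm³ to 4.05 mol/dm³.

0.499

S_{D/U} = (k₁/k₂)·C_A, so S₂/S₁ = (C_{A,2}/C_{A,1}).
= 4.05/8.11 = 0.499.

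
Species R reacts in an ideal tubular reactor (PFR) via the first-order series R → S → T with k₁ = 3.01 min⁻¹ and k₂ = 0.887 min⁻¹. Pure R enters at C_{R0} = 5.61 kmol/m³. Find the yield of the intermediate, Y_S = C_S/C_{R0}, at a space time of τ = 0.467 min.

For first-order series with pure R initially, C_S(τ) = k₁C_{R0}/(k₂−k₁)·(e^(−k₁τ) − e^(−k₂τ)).
e^(−k₁τ) = e^(−3.01×0.467) = e^(−1.406) = 0.2452; e^(−k₂τ) = e^(−0.4142) = 0.6608.
C_S = 3.01×5.61/(0.887−3.01) × (0.2452−0.6608) = (-7.954)×(-0.4156) = 3.306 kmol/m³.
Y_S = C_S/C_{R0} = 3.306/5.61 = 0.589.

0.589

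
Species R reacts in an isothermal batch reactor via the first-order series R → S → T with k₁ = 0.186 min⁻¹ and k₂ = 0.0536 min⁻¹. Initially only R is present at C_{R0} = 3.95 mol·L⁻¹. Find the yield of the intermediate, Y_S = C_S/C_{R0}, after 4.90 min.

Solving the coupled first-order balances gives C_S(t) = [k₁/(k₂−k₁)]·C_{R0}·(e^(−k₁t) − e^(−k₂t)).
e^(−k₁t) = e^(−0.186×4.90) = e^(−0.9114) = 0.4020; e^(−k₂t) = e^(−0.2626) = 0.7690.
C_S = 0.186×3.95/(0.0536−0.186) × (0.4020−0.7690) = (-5.549)×(-0.3671) = 2.037 mol·L⁻¹.
Y_S = C_S/C_{R0} = 2.037/3.95 = 0.516.

0.516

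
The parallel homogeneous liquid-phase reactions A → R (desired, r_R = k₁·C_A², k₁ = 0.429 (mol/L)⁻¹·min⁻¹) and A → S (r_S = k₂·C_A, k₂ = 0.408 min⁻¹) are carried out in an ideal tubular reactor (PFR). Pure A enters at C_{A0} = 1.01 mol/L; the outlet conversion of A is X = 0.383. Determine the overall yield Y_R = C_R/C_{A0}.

C_A = C_{A0}(1−X) = 0.6232 mol/L.
Along a PFR/batch, dC_S/dC_A = −r_S/(r_R+r_S) = −k₂/(k₂+k₁·C_A).
Integrating from C_{A0} to C_A: C_S = (0.408/0.429)·ln[(0.408+0.429·1.01)/(0.408+0.429·0.623)] = 0.9510·ln(0.8413/0.6753) = 0.2090 mol/L.
Then C_R = (C_{A0}−C_A) − C_S = 0.3868 − 0.2090 = 0.1779 mol/L.
Y_R = C_R/C_{A0} = 0.1779/1.01 = 0.176.

0.176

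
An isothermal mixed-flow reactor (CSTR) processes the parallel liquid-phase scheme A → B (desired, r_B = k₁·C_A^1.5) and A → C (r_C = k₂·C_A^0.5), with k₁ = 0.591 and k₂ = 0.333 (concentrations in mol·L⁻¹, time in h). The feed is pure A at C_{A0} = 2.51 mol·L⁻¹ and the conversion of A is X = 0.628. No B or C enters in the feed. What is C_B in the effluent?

0.983 mol·L⁻¹

Exit C_A = C_{A0}(1−X) = 2.51×0.372 = 0.9337 mol·L⁻¹.
In a CSTR the entire volume is at exit conditions, so r_B = 0.591×0.9337^1.5 = 0.5332 and r_C = 0.333×0.9337^0.5 = 0.3218.
Fraction of consumed A going to B: r_B/(r_B+r_C) = 0.6237.
C_B = 0.6237·C_{A0}·X = 0.6237×2.51×0.628 = 0.983 mol·L⁻¹.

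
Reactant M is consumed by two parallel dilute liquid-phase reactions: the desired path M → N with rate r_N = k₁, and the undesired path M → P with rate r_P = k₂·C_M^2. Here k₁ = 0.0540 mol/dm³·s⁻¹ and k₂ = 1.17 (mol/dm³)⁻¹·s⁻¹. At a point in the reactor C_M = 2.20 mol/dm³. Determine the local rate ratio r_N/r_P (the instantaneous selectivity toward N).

S_{N/P} = r_N/r_P = (k₁)/(k₂·C_M^2) = (k₁/k₂)·C_M^-2.
= (0.0540) / (1.17×2.200^2) = 0.05400/5.663 = 0.00954.
The undesired path is higher order in M, so low C_M (CSTR or dilute feed) favours N.

0.00954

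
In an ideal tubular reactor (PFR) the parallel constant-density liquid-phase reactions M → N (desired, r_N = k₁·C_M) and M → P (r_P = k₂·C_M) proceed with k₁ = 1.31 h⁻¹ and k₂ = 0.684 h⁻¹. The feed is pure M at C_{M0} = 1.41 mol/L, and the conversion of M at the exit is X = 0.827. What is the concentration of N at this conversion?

C_M = C_{M0}(1−X) = 0.2439 mol/L.
Both paths are first order in M, so the instantaneous fraction to N is constant: dC_N/d(−C_M) = k₁/(k₁+k₂) = 0.6570.
C_N = 0.6570·(C_{M0}−C_M) = 0.6570×1.166 = 0.766 mol/L.

0.766 mol/L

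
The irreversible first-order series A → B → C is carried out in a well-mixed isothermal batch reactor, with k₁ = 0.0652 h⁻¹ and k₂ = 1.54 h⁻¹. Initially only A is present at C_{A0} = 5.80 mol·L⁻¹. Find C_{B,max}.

For a first-order series the maximum intermediate yield is C_{B,max}/C_{A0} = (k₁/k₂)^[k₂/(k₂−k₁)].
= (0.0652/1.54)^(1.54/(1.54−0.0652)) = (0.04234)^(1.044) = 0.03681.
C_{B,max} = 0.03681×5.80 = 0.214 mol·L⁻¹.

0.214 mol·L⁻¹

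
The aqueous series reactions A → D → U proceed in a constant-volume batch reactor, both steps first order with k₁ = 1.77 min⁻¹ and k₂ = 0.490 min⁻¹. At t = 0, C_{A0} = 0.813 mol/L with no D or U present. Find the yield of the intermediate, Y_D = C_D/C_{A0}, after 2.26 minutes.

0.432

Solving the coupled first-order balances gives C_D(t) = [k₁/(k₂−k₁)]·C_{A0}·(e^(−k₁t) − e^(−k₂t)).
e^(−k₁t) = e^(−1.77×2.26) = e^(−4.000) = 0.01831; e^(−k₂t) = e^(−1.107) = 0.3304.
C_D = 1.77×0.813/(0.490−1.77) × (0.01831−0.3304) = (-1.124)×(-0.3121) = 0.3509 mol/L.
Y_D = C_D/C_{A0} = 0.3509/0.813 = 0.432.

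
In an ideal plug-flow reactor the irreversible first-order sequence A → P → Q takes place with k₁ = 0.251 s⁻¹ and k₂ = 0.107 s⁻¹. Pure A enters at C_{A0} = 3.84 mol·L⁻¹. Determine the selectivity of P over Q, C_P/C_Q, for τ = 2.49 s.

6.45

The intermediate concentration in a first-order A→B→C sequence is C_P = k₁C_{A0}(e^(−k₁τ) − e^(−k₂τ))/(k₂−k₁).
e^(−k₁τ) = e^(−0.251×2.49) = e^(−0.6250) = 0.5353; e^(−k₂τ) = e^(−0.2664) = 0.7661.
C_P = 0.251×3.84/(0.107−0.251) × (0.5353−0.7661) = (-6.693)×(-0.2308) = 1.545 mol·L⁻¹.
C_A = C_{A0}e^(−k₁τ) = 2.055 mol·L⁻¹, so C_Q = C_{A0}−C_A−C_P = 0.2395 mol·L⁻¹; C_P/C_Q = 6.45.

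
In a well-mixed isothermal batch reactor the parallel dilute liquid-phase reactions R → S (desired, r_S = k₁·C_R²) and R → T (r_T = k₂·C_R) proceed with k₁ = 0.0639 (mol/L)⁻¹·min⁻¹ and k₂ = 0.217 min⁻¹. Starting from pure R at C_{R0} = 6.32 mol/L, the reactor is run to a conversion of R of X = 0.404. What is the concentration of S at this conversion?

1.52 mol/L

C_R = C_{R0}(1−X) = 3.767 mol/L.
Along a PFR/batch, dC_T/dC_R = −r_T/(r_S+r_T) = −k₂/(k₂+k₁·C_R).
Integrating from C_{R0} to C_R: C_T = (0.217/0.0639)·ln[(0.217+0.0639·6.32)/(0.217+0.0639·3.77)] = 3.396·ln(0.6208/0.4577) = 1.035 mol/L.
Then C_S = (C_{R0}−C_R) − C_T = 2.553 − 1.035 = 1.518 mol/L.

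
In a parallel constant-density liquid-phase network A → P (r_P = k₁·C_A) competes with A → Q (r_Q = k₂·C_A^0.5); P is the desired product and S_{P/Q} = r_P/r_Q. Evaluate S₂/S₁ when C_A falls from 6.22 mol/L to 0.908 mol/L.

0.382

S_{P/Q} = (k₁/k₂)·C_A^0.5, so S₂/S₁ = (C_{A,2}/C_{A,1})^0.5.
= (0.908/6.22)^0.5 = (0.1460)^0.5 = 0.382.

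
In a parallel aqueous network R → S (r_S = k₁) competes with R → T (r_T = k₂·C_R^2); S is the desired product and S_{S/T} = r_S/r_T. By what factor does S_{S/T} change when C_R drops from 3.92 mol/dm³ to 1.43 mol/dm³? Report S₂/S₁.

7.51

S_{S/T} = (k₁/k₂)·C_R^-2, so S₂/S₁ = (C_{R,2}/C_{R,1})^-2.
= (1.43/3.92)^(-2) = (0.3648)^(-2) = 7.51.
Selectivity toward S rises as C_R falls — low-concentration operation is favoured.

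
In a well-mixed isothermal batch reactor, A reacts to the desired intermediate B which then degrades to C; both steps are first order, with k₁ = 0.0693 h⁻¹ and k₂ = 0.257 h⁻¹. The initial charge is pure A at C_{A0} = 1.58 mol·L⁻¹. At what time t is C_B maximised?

6.98 h

For first-order series the maximum of C_B occurs at t_opt = ln(k₂/k₁)/(k₂−k₁).
= ln(0.257/0.0693)/(0.257−0.0693) = ln(3.709)/0.1877 = 1.311/0.1877 = 6.98 h.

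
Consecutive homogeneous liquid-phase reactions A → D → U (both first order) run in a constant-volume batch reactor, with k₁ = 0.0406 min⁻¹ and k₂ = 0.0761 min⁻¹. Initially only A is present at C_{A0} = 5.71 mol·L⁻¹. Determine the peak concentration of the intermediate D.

At the optimum, C_{D,max}/C_{A0} = (k₁/k₂)^[k₂/(k₂−k₁)].
= (0.0406/0.0761)^(0.0761/(0.0761−0.0406)) = (0.5335)^(2.144) = 0.2601.
C_{D,max} = 0.2601×5.71 = 1.48 mol·L⁻¹.

1.48 mol·L⁻¹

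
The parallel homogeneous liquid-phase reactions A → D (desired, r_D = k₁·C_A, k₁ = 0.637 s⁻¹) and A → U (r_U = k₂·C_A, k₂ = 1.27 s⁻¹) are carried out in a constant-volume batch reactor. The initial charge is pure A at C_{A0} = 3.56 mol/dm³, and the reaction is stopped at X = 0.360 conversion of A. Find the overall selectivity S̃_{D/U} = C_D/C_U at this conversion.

0.502

C_A = C_{A0}(1−X) = 2.278 mol/dm³.
Both paths are first order in A, so the instantaneous fraction to D is constant: dC_D/d(−C_A) = k₁/(k₁+k₂) = 0.3340.
C_D = 0.3340·(C_{A0}−C_A) = 0.3340×1.282 = 0.428 mol/dm³.
C_U = (C_{A0}−C_A)−C_D = 0.8535 mol/dm³; S̃_{D/U} = 0.4281/0.8535 = 0.502.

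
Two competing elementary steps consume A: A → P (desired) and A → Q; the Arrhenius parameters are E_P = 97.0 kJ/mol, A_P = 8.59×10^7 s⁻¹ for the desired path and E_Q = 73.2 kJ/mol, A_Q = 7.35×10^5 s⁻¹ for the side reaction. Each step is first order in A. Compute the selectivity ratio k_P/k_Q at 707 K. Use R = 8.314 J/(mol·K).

k_P/k_Q = (A_P/A_Q)·exp[−(E_P−E_Q)/(RT)] = (A_P/A_Q)·exp[(E_Q−E_P)/(RT)].
(E_Q−E_P)/(RT) = (73.2−97.0)×10³/(8.314×707) = -23800/5878 = -4.049.
k_P/k_Q = (8.59×10^7/7.35×10^5)·exp(-4.049) = 116.9 × 0.01744 = 2.04.

2.04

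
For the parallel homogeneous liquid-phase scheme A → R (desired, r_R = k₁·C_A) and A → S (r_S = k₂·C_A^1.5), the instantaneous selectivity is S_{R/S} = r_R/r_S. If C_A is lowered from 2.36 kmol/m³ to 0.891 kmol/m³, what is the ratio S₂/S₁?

1.63

S_{R/S} = (k₁/k₂)·C_A^-0.5, so S₂/S₁ = (C_{A,2}/C_{A,1})^-0.5.
= (0.891/2.36)^(-0.5) = (0.3775)^(-0.5) = 1.63.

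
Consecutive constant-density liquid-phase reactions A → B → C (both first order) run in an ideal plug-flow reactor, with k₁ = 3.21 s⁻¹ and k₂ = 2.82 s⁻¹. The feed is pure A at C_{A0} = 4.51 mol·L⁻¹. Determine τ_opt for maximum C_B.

0.332 s

The intermediate peaks when r₁ = r₂, i.e. k₁e^(−k₁τ) = k₂e^(−k₂τ), giving τ_opt = ln(k₂/k₁)/(k₂−k₁).
= ln(2.82/3.21)/(2.82−3.21) = ln(0.8785)/-0.3900 = -0.1295/-0.3900 = 0.332 s.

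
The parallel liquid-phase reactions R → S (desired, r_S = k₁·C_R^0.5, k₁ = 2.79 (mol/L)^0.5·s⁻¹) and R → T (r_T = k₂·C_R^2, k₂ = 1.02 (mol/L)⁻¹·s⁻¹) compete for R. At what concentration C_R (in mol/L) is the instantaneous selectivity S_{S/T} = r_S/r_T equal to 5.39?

S_{S/T} = (k₁/k₂)·C_R^-1.5 ⇒ C_R = (S·k₂/k₁)^(1/(-1.5)).
= (5.39×1.02/2.79)^(-0.6667) = (1.971)^(-0.6667) = 0.636 mol/L.

0.636 mol/L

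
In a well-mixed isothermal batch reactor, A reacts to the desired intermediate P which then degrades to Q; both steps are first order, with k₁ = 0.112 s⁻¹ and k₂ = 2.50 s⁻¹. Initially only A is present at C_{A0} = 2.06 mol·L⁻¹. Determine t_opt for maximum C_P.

1.30 s

For first-order series the maximum of C_P occurs at t_opt = ln(k₂/k₁)/(k₂−k₁).
= ln(2.50/0.112)/(2.50−0.112) = ln(22.32)/2.388 = 3.106/2.388 = 1.30 s.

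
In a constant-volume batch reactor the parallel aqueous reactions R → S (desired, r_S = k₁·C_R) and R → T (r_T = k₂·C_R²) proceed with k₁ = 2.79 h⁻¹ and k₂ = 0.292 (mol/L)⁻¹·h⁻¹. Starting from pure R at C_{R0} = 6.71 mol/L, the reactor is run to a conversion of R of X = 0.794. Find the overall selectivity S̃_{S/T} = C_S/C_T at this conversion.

2.47

C_R = C_{R0}(1−X) = 1.382 mol/L.
Along a PFR/batch, dC_S/dC_R = −r_S/(r_S+r_T) = −k₁/(k₁+k₂·C_R).
Integrating from C_{R0} to C_R: C_S = (2.79/0.292)·ln[(2.79+0.292·6.71)/(2.79+0.292·1.38)] = 9.555·ln(4.749/3.194) = 3.792 mol/L.
C_T = (C_{R0}−C_R)−C_S = 1.536 mol/L; S̃_{S/T} = 3.792/1.536 = 2.47.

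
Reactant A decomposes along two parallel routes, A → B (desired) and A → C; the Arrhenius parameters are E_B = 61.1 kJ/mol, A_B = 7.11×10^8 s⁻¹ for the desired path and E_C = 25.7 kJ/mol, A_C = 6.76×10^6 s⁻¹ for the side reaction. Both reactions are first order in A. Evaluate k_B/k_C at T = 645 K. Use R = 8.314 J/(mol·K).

0.143

Since both paths have the same order in A, the concentration cancels and S_{B/C} = k_B/k_C = (A_B/A_C)·exp[(E_C−E_B)/(RT)].
(E_C−E_B)/(RT) = (25.7−61.1)×10³/(8.314×645) = -35400/5363 = -6.601.
k_B/k_C = (7.11×10^8/6.76×10^6)·exp(-6.601) = 105.2 × 0.001359 = 0.143.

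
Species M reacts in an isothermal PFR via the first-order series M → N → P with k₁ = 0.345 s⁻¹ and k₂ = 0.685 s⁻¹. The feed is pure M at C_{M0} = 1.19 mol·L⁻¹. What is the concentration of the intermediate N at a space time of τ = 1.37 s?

Solving the coupled first-order balances gives C_N(τ) = [k₁/(k₂−k₁)]·C_{M0}·(e^(−k₁τ) − e^(−k₂τ)).
e^(−k₁τ) = e^(−0.345×1.37) = e^(−0.4727) = 0.6233; e^(−k₂τ) = e^(−0.9385) = 0.3912.
C_N = 0.345×1.19/(0.685−0.345) × (0.6233−0.3912) = 1.207×0.2321 = 0.2803 mol·L⁻¹.

0.280 mol·L⁻¹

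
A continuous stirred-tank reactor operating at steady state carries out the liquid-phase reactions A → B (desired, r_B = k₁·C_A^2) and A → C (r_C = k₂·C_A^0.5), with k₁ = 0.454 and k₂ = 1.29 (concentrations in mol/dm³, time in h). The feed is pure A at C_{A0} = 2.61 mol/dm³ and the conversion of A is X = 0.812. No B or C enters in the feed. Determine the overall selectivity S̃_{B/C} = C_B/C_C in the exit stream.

Exit C_A = C_{A0}(1−X) = 2.61×0.188 = 0.4907 mol/dm³.
A CSTR operates uniformly at the exit composition, giving r_B = 0.1093 and r_C = 0.9036 (each k·C_A^n at C_A = 0.4907).
Overall selectivity = C_B/C_C = r_Bτ/(r_Cτ) = r_B/r_C = 0.121.

0.121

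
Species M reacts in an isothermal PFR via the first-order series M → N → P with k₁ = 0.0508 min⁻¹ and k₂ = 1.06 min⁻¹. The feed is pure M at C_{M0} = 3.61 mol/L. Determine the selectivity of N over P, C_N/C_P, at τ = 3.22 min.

0.374

Solving the coupled first-order balances gives C_N(τ) = [k₁/(k₂−k₁)]·C_{M0}·(e^(−k₁τ) − e^(−k₂τ)).
e^(−k₁τ) = e^(−0.0508×3.22) = e^(−0.1636) = 0.8491; e^(−k₂τ) = e^(−3.413) = 0.03294.
C_N = 0.0508×3.61/(1.06−0.0508) × (0.8491−0.03294) = 0.1817×0.8162 = 0.1483 mol/L.
C_M = C_{M0}e^(−k₁τ) = 3.065 mol/L, so C_P = C_{M0}−C_M−C_N = 0.3964 mol/L; C_N/C_P = 0.374.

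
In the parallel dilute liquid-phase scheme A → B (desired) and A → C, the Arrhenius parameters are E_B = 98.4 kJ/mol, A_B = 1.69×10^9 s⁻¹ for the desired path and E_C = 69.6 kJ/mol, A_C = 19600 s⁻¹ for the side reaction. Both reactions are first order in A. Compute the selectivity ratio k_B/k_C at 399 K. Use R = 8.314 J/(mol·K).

14.6

With equal orders, S_{B/C} = k_B/k_C = (A_B/A_C)·exp[(E_C−E_B)/(RT)].
(E_C−E_B)/(RT) = (69.6−98.4)×10³/(8.314×399) = -28800/3317 = -8.682.
k_B/k_C = (1.69×10^9/19600)·exp(-8.682) = 86224 × 1.696×10^-4 = 14.6.
Since E_B > E_C, raising the temperature improves selectivity toward B.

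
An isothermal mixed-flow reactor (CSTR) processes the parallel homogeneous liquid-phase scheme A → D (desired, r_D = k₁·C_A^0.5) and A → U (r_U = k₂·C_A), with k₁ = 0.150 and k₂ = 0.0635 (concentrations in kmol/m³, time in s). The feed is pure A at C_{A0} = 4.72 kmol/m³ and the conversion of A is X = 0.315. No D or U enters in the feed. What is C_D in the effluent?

Exit C_A = C_{A0}(1−X) = 4.72×0.685 = 3.233 kmol/m³.
Rates in a CSTR are evaluated at the outlet concentration: r_D = 0.150×3.233^0.5 = 0.2697, r_U = 0.0635×3.233 = 0.2053.
Fraction of consumed A going to D: r_D/(r_D+r_U) = 0.5678.
C_D = 0.5678·C_{A0}·X = 0.5678×4.72×0.315 = 0.844 kmol/m³.

0.844 kmol/m³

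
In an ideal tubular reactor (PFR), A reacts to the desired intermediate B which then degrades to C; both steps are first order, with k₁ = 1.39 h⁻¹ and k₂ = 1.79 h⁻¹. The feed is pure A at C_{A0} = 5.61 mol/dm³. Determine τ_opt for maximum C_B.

0.632 h

The intermediate peaks when r₁ = r₂, i.e. k₁e^(−k₁τ) = k₂e^(−k₂τ), giving τ_opt = ln(k₂/k₁)/(k₂−k₁).
= ln(1.79/1.39)/(1.79−1.39) = ln(1.288)/0.4000 = 0.2529/0.4000 = 0.632 h.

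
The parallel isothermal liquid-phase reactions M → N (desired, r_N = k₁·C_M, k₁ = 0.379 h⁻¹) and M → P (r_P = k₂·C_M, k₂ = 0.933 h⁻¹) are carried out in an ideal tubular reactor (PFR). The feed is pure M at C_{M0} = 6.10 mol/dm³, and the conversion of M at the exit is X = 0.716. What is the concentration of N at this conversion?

1.26 mol/dm³

C_M = C_{M0}(1−X) = 1.732 mol/dm³.
Both paths are first order in M, so the instantaneous fraction to N is constant: dC_N/d(−C_M) = k₁/(k₁+k₂) = 0.2889.
C_N = 0.2889·(C_{M0}−C_M) = 0.2889×4.368 = 1.26 mol/dm³.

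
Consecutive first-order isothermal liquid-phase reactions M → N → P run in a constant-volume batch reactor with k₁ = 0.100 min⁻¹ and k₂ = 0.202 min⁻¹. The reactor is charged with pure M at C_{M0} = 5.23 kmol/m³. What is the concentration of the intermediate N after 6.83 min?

The intermediate concentration in a first-order A→B→C sequence is C_N = k₁C_{M0}(e^(−k₁t) − e^(−k₂t))/(k₂−k₁).
e^(−k₁t) = e^(−0.100×6.83) = e^(−0.6830) = 0.5051; e^(−k₂t) = e^(−1.380) = 0.2517.
C_N = 0.100×5.23/(0.202−0.100) × (0.5051−0.2517) = 5.127×0.2534 = 1.299 kmol/m³.

1.30 kmol/m³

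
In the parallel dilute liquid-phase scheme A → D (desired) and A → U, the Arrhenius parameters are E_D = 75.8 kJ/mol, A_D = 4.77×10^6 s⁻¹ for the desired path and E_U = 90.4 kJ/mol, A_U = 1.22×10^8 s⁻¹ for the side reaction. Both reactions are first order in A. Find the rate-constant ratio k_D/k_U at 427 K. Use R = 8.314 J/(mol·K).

k_D/k_U = (A_D/A_U)·exp[−(E_D−E_U)/(RT)] = (A_D/A_U)·exp[(E_U−E_D)/(RT)].
(E_U−E_D)/(RT) = (90.4−75.8)×10³/(8.314×427) = 14600/3550 = 4.113.
k_D/k_U = (4.77×10^6/1.22×10^8)·exp(4.113) = 0.03910 × 61.10 = 2.39.
Since E_D < E_U, lowering the temperature improves selectivity toward D.

2.39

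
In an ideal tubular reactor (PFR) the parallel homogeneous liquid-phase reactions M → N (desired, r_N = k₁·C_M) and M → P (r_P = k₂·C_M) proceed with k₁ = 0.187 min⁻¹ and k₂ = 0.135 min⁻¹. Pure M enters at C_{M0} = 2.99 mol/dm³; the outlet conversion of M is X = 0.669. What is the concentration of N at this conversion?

1.16 mol/dm³

C_M = C_{M0}(1−X) = 0.9897 mol/dm³.
Both paths are first order in M, so the instantaneous fraction to N is constant: dC_N/d(−C_M) = k₁/(k₁+k₂) = 0.5807.
C_N = 0.5807·(C_{M0}−C_M) = 0.5807×2.000 = 1.16 mol/dm³.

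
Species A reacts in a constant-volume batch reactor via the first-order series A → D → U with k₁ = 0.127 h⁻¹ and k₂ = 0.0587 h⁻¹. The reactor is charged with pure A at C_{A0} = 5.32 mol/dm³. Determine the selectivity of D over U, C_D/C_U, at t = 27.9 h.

The intermediate concentration in a first-order A→B→C sequence is C_D = k₁C_{A0}(e^(−k₁t) − e^(−k₂t))/(k₂−k₁).
e^(−k₁t) = e^(−0.127×27.9) = e^(−3.543) = 0.02892; e^(−k₂t) = e^(−1.638) = 0.1944.
C_D = 0.127×5.32/(0.0587−0.127) × (0.02892−0.1944) = (-9.892)×(-0.1655) = 1.637 mol/dm³.
C_A = C_{A0}e^(−k₁t) = 0.1538 mol/dm³, so C_U = C_{A0}−C_A−C_D = 3.529 mol/dm³; C_D/C_U = 0.464.

0.464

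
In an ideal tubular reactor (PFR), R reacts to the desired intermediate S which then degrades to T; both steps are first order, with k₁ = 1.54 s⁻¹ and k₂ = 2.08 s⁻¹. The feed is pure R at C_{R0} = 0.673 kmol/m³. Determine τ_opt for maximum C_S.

0.557 s

The intermediate peaks when r₁ = r₂, i.e. k₁e^(−k₁τ) = k₂e^(−k₂τ), giving τ_opt = ln(k₂/k₁)/(k₂−k₁).
= ln(2.08/1.54)/(2.08−1.54) = ln(1.351)/0.5400 = 0.3006/0.5400 = 0.557 s.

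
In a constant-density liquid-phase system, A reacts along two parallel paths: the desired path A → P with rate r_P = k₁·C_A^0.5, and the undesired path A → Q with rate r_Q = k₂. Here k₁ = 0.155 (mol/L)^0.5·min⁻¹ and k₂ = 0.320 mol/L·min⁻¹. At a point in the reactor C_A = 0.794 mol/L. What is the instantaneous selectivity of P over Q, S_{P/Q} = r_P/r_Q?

0.432

S_{P/Q} = r_P/r_Q = (k₁·C_A^0.5)/(k₂) = (k₁/k₂)·C_A^0.5.
= (0.155×0.7940^0.5) / (0.320) = 0.1381/0.3200 = 0.432.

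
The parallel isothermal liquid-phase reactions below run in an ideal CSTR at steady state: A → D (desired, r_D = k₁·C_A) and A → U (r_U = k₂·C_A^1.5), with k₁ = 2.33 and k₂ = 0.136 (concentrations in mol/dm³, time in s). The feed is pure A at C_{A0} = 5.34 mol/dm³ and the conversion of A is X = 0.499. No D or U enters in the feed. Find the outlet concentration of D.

Exit C_A = C_{A0}(1−X) = 5.34×0.501 = 2.675 mol/dm³.
Rates in a CSTR are evaluated at the outlet concentration: r_D = 2.33×2.675 = 6.234, r_U = 0.136×2.675^1.5 = 0.5951.
Fraction of consumed A going to D: r_D/(r_D+r_U) = 0.9128.
C_D = 0.9128·C_{A0}·X = 0.9128×5.34×0.499 = 2.43 mol/dm³.

2.43 mol/dm³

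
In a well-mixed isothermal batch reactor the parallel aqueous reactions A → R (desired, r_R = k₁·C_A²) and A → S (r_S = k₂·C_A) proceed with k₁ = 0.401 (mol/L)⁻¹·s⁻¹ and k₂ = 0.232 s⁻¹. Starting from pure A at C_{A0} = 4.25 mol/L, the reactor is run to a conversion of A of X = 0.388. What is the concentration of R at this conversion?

C_A = C_{A0}(1−X) = 2.601 mol/L.
Along a PFR/batch, dC_S/dC_A = −r_S/(r_R+r_S) = −k₂/(k₂+k₁·C_A).
Integrating from C_{A0} to C_A: C_S = (0.232/0.401)·ln[(0.232+0.401·4.25)/(0.232+0.401·2.60)] = 0.5786·ln(1.936/1.275) = 0.2417 mol/L.
Then C_R = (C_{A0}−C_A) − C_S = 1.649 − 0.2417 = 1.407 mol/L.

1.41 mol/L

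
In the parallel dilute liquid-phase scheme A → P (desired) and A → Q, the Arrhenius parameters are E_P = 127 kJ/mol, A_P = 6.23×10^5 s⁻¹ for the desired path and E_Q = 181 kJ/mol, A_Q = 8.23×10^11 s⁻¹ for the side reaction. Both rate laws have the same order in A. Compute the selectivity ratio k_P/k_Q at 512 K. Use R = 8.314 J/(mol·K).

0.245

Since both paths have the same order in A, the concentration cancels and S_{P/Q} = k_P/k_Q = (A_P/A_Q)·exp[(E_Q−E_P)/(RT)].
(E_Q−E_P)/(RT) = (181−127)×10³/(8.314×512) = 54000/4257 = 12.69.
k_P/k_Q = (6.23×10^5/8.23×10^11)·exp(12.69) = 7.570×10^-7 × 3.231×10^5 = 0.245.
Since E_P < E_Q, lowering the temperature improves selectivity toward P.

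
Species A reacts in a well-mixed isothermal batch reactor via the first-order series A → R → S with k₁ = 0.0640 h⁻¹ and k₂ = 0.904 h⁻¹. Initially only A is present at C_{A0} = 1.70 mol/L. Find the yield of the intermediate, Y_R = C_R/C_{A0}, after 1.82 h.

The intermediate concentration in a first-order A→B→C sequence is C_R = k₁C_{A0}(e^(−k₁t) − e^(−k₂t))/(k₂−k₁).
e^(−k₁t) = e^(−0.0640×1.82) = e^(−0.1165) = 0.8900; e^(−k₂t) = e^(−1.645) = 0.1930.
C_R = 0.0640×1.70/(0.904−0.0640) × (0.8900−0.1930) = 0.1295×0.6971 = 0.09029 mol/L.
Y_R = C_R/C_{A0} = 0.09029/1.70 = 0.0531.

0.0531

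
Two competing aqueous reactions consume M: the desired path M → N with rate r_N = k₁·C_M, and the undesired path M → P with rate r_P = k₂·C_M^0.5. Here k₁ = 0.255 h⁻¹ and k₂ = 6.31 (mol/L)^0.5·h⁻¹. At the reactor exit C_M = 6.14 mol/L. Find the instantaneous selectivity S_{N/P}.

0.100

S_{N/P} = r_N/r_P = (k₁·C_M)/(k₂·C_M^0.5) = (k₁/k₂)·C_M^0.5.
= (0.255×6.140) / (6.31×6.140^0.5) = 1.566/15.64 = 0.100.
Since the desired path is higher order in M, keeping C_M high (PFR or concentrated feed) favours N.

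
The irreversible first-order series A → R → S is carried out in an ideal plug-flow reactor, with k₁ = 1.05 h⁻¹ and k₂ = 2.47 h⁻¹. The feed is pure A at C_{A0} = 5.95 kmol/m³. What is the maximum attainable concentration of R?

1.34 kmol/m³

Evaluating C_R at τ_opt = ln(k₂/k₁)/(k₂−k₁) gives C_{R,max}/C_{A0} = (k₁/k₂)^[k₂/(k₂−k₁)].
= (1.05/2.47)^(2.47/(2.47−1.05)) = (0.4251)^(1.739) = 0.2258.
C_{R,max} = 0.2258×5.95 = 1.34 kmol/m³.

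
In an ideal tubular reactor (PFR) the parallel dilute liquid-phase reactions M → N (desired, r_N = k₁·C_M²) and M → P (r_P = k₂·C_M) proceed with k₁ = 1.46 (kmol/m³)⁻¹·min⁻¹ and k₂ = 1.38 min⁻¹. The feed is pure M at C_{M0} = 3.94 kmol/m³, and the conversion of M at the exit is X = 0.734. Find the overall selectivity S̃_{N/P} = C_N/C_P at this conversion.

C_M = C_{M0}(1−X) = 1.048 kmol/m³.
Along a PFR/batch, dC_P/dC_M = −r_P/(r_N+r_P) = −k₂/(k₂+k₁·C_M).
Integrating from C_{M0} to C_M: C_P = (1.38/1.46)·ln[(1.38+1.46·3.94)/(1.38+1.46·1.05)] = 0.9452·ln(7.132/2.910) = 0.8473 kmol/m³.
Then C_N = (C_{M0}−C_M) − C_P = 2.892 − 0.8473 = 2.045 kmol/m³.
S̃_{N/P} = C_N/C_P = 2.045/0.8473 = 2.41.

2.41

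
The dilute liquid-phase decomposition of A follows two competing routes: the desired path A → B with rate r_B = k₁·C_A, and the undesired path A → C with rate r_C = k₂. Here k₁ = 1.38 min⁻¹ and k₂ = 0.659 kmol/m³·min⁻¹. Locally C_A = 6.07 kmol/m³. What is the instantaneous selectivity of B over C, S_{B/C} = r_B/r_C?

S_{B/C} = r_B/r_C = (k₁·C_A)/(k₂) = (k₁/k₂)·C_A.
= (1.38×6.070) / (0.659) = 8.377/0.6590 = 12.7.
Since the desired path is higher order in A, keeping C_A high (PFR or concentrated feed) favours B.

12.7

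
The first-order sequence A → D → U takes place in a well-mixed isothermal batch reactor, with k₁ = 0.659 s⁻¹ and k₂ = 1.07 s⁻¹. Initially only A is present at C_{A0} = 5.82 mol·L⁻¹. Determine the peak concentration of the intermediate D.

1.65 mol·L⁻¹

Evaluating C_D at t_opt = ln(k₂/k₁)/(k₂−k₁) gives C_{D,max}/C_{A0} = (k₁/k₂)^[k₂/(k₂−k₁)].
= (0.659/1.07)^(1.07/(1.07−0.659)) = (0.6159)^(2.603) = 0.2831.
C_{D,max} = 0.2831×5.82 = 1.65 mol·L⁻¹.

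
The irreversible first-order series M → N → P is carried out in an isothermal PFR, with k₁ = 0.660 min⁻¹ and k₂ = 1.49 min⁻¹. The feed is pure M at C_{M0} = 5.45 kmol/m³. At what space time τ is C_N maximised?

0.981 min

For first-order series the maximum of C_N occurs at τ_opt = ln(k₂/k₁)/(k₂−k₁).
= ln(1.49/0.660)/(1.49−0.660) = ln(2.258)/0.8300 = 0.8143/0.8300 = 0.981 min.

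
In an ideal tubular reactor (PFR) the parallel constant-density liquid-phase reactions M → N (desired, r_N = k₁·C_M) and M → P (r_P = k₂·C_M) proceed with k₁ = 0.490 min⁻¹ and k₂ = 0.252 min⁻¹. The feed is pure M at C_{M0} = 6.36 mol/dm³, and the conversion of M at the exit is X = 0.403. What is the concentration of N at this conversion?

C_M = C_{M0}(1−X) = 3.797 mol/dm³.
Both paths are first order in M, so the instantaneous fraction to N is constant: dC_N/d(−C_M) = k₁/(k₁+k₂) = 0.6604.
C_N = 0.6604·(C_{M0}−C_M) = 0.6604×2.563 = 1.69 mol/dm³.

1.69 mol/dm³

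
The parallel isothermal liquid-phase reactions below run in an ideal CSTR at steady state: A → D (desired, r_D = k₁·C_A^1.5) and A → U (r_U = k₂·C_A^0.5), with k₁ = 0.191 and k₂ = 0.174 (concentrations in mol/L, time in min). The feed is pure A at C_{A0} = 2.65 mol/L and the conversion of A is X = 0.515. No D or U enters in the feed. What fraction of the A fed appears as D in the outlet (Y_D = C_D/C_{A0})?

0.301

Exit C_A = C_{A0}(1−X) = 2.65×0.485 = 1.285 mol/L.
Rates in a CSTR are evaluated at the outlet concentration: r_D = 0.191×1.285^1.5 = 0.2783, r_U = 0.174×1.285^0.5 = 0.1973.
Fraction of consumed A going to D: r_D/(r_D+r_U) = 0.5852.
C_D = 0.5852·C_{A0}·X = 0.5852×2.65×0.515 = 0.799 mol/L; Y_D = C_D/C_{A0} = 0.301.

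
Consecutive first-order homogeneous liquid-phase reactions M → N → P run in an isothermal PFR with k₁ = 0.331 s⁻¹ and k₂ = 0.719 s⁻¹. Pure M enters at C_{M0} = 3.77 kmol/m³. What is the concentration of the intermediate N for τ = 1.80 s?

0.891 kmol/m³

Solving the coupled first-order balances gives C_N(τ) = [k₁/(k₂−k₁)]·C_{M0}·(e^(−k₁τ) − e^(−k₂τ)).
e^(−k₁τ) = e^(−0.331×1.80) = e^(−0.5958) = 0.5511; e^(−k₂τ) = e^(−1.294) = 0.2741.
C_N = 0.331×3.77/(0.719−0.331) × (0.5511−0.2741) = 3.216×0.2770 = 0.8909 kmol/m³.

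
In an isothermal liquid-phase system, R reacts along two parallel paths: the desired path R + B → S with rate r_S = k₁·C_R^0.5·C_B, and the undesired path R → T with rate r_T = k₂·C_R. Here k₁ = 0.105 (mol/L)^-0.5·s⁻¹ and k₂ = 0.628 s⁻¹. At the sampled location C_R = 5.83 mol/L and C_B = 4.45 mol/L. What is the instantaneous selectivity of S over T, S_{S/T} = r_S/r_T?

0.308

S_{S/T} = r_S/r_T = (k₁·C_R^0.5·C_B)/(k₂·C_R) = (k₁/k₂)·C_R^-0.5·C_B.
= (0.105×5.830^0.5×4.450) / (0.628×5.830) = 1.128/3.661 = 0.308.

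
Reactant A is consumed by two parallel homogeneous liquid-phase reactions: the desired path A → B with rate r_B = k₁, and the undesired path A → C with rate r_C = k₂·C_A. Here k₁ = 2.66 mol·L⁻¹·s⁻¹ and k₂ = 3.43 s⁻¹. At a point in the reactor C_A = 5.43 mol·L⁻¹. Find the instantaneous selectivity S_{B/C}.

0.143

S_{B/C} = r_B/r_C = (k₁)/(k₂·C_A) = (k₁/k₂)·C_A⁻¹.
= (2.66) / (3.43×5.430) = 2.660/18.62 = 0.143.
The undesired path is higher order in A, so low C_A (CSTR or dilute feed) favours B.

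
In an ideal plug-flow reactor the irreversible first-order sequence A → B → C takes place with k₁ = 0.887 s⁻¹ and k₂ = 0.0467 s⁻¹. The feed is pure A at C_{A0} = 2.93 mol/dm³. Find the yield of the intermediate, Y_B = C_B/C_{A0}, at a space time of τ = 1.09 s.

0.602

Solving the coupled first-order balances gives C_B(τ) = [k₁/(k₂−k₁)]·C_{A0}·(e^(−k₁τ) − e^(−k₂τ)).
e^(−k₁τ) = e^(−0.887×1.09) = e^(−0.9668) = 0.3803; e^(−k₂τ) = e^(−0.05090) = 0.9504.
C_B = 0.887×2.93/(0.0467−0.887) × (0.3803−0.9504) = (-3.093)×(-0.5701) = 1.763 mol/dm³.
Y_B = C_B/C_{A0} = 1.763/2.93 = 0.602.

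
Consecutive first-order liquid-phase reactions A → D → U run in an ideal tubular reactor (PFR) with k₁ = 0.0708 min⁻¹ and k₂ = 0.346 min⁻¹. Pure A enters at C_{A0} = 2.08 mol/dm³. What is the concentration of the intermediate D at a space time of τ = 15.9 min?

For first-order series with pure A initially, C_D(τ) = k₁C_{A0}/(k₂−k₁)·(e^(−k₁τ) − e^(−k₂τ)).
e^(−k₁τ) = e^(−0.0708×15.9) = e^(−1.126) = 0.3244; e^(−k₂τ) = e^(−5.501) = 0.004081.
C_D = 0.0708×2.08/(0.346−0.0708) × (0.3244−0.004081) = 0.5351×0.3203 = 0.1714 mol/dm³.

0.171 mol/dm³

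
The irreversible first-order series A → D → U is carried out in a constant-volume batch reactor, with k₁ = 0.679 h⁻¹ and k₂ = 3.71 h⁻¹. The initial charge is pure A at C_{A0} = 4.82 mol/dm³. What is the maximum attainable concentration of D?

For a first-order series the maximum intermediate yield is C_{D,max}/C_{A0} = (k₁/k₂)^[k₂/(k₂−k₁)].
= (0.679/3.71)^(3.71/(3.71−0.679)) = (0.1830)^(1.224) = 0.1251.
C_{D,max} = 0.1251×4.82 = 0.603 mol/dm³.

0.603 mol/dm³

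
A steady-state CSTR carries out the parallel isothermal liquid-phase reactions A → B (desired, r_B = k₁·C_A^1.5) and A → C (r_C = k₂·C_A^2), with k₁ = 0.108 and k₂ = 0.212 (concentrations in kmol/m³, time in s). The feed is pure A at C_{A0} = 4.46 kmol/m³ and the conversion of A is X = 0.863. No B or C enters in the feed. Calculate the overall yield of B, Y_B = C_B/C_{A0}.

Exit C_A = C_{A0}(1−X) = 4.46×0.137 = 0.6110 kmol/m³.
A CSTR operates uniformly at the exit composition, giving r_B = 0.05158 and r_C = 0.07915 (each k·C_A^n at C_A = 0.6110).
Fraction of consumed A going to B: r_B/(r_B+r_C) = 0.3946.
C_B = 0.3946·C_{A0}·X = 0.3946×4.46×0.863 = 1.52 kmol/m³; Y_B = C_B/C_{A0} = 0.341.

0.341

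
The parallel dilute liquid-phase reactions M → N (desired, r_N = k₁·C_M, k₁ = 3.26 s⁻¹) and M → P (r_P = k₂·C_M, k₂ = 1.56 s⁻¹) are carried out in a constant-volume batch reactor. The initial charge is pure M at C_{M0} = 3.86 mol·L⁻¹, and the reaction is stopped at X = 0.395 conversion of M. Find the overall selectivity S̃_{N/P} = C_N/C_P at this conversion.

C_M = C_{M0}(1−X) = 2.335 mol·L⁻¹.
Both paths are first order in M, so the instantaneous fraction to N is constant: dC_N/d(−C_M) = k₁/(k₁+k₂) = 0.6763.
C_N = 0.6763·(C_{M0}−C_M) = 0.6763×1.525 = 1.03 mol·L⁻¹.
C_P = (C_{M0}−C_M)−C_N = 0.4935 mol·L⁻¹; S̃_{N/P} = 1.031/0.4935 = 2.09.

2.09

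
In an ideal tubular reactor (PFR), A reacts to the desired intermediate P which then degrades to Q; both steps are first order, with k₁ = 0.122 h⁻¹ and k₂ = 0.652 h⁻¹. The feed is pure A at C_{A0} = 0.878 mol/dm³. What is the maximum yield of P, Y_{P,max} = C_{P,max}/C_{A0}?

0.127

Evaluating C_P at τ_opt = ln(k₂/k₁)/(k₂−k₁) gives C_{P,max}/C_{A0} = (k₁/k₂)^[k₂/(k₂−k₁)].
= (0.122/0.652)^(0.652/(0.652−0.122)) = (0.1871)^(1.230) = 0.1272.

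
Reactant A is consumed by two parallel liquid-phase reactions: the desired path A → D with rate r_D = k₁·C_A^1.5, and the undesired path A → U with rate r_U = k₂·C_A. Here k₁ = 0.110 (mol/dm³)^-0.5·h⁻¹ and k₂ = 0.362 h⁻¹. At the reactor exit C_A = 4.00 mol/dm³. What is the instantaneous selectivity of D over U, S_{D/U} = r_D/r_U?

0.608

S_{D/U} = r_D/r_U = (k₁·C_A^1.5)/(k₂·C_A) = (k₁/k₂)·C_A^0.5.
= (0.110×4.000^1.5) / (0.362×4.000) = 0.8800/1.448 = 0.608.
Since the desired path is higher order in A, keeping C_A high (PFR or concentrated feed) favours D.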